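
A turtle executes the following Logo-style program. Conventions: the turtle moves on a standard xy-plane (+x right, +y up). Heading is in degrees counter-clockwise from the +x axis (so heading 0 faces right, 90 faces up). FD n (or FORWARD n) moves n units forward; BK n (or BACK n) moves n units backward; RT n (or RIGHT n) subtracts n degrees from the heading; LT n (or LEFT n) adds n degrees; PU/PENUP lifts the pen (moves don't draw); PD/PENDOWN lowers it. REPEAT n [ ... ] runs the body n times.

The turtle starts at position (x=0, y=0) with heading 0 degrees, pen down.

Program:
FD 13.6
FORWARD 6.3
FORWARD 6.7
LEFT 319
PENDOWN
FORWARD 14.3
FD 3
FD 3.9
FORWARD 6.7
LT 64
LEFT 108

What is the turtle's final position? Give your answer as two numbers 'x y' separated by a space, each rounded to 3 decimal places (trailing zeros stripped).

Executing turtle program step by step:
Start: pos=(0,0), heading=0, pen down
FD 13.6: (0,0) -> (13.6,0) [heading=0, draw]
FD 6.3: (13.6,0) -> (19.9,0) [heading=0, draw]
FD 6.7: (19.9,0) -> (26.6,0) [heading=0, draw]
LT 319: heading 0 -> 319
PD: pen down
FD 14.3: (26.6,0) -> (37.392,-9.382) [heading=319, draw]
FD 3: (37.392,-9.382) -> (39.656,-11.35) [heading=319, draw]
FD 3.9: (39.656,-11.35) -> (42.6,-13.908) [heading=319, draw]
FD 6.7: (42.6,-13.908) -> (47.656,-18.304) [heading=319, draw]
LT 64: heading 319 -> 23
LT 108: heading 23 -> 131
Final: pos=(47.656,-18.304), heading=131, 7 segment(s) drawn

Answer: 47.656 -18.304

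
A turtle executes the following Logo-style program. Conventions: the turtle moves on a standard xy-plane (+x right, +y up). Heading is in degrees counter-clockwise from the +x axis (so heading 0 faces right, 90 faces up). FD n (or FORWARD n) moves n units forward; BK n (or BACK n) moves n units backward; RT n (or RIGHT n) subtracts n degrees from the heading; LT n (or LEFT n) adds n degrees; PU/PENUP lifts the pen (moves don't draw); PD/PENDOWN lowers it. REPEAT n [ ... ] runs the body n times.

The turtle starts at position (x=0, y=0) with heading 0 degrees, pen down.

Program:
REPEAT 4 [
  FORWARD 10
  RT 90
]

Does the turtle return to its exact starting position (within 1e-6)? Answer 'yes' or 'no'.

Answer: yes

Derivation:
Executing turtle program step by step:
Start: pos=(0,0), heading=0, pen down
REPEAT 4 [
  -- iteration 1/4 --
  FD 10: (0,0) -> (10,0) [heading=0, draw]
  RT 90: heading 0 -> 270
  -- iteration 2/4 --
  FD 10: (10,0) -> (10,-10) [heading=270, draw]
  RT 90: heading 270 -> 180
  -- iteration 3/4 --
  FD 10: (10,-10) -> (0,-10) [heading=180, draw]
  RT 90: heading 180 -> 90
  -- iteration 4/4 --
  FD 10: (0,-10) -> (0,0) [heading=90, draw]
  RT 90: heading 90 -> 0
]
Final: pos=(0,0), heading=0, 4 segment(s) drawn

Start position: (0, 0)
Final position: (0, 0)
Distance = 0; < 1e-6 -> CLOSED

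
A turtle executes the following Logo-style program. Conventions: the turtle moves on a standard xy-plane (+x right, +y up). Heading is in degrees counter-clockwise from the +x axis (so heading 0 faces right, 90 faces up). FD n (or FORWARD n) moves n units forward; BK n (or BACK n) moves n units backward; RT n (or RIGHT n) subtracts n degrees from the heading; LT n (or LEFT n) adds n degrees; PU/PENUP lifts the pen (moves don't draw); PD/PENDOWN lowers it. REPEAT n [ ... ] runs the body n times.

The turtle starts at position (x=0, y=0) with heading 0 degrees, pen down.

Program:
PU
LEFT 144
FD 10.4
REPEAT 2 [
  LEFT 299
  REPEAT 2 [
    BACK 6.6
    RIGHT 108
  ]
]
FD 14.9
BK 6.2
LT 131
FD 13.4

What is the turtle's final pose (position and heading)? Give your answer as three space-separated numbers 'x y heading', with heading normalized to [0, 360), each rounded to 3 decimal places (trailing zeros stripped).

Answer: -4.605 1.728 81

Derivation:
Executing turtle program step by step:
Start: pos=(0,0), heading=0, pen down
PU: pen up
LT 144: heading 0 -> 144
FD 10.4: (0,0) -> (-8.414,6.113) [heading=144, move]
REPEAT 2 [
  -- iteration 1/2 --
  LT 299: heading 144 -> 83
  REPEAT 2 [
    -- iteration 1/2 --
    BK 6.6: (-8.414,6.113) -> (-9.218,-0.438) [heading=83, move]
    RT 108: heading 83 -> 335
    -- iteration 2/2 --
    BK 6.6: (-9.218,-0.438) -> (-15.2,2.351) [heading=335, move]
    RT 108: heading 335 -> 227
  ]
  -- iteration 2/2 --
  LT 299: heading 227 -> 166
  REPEAT 2 [
    -- iteration 1/2 --
    BK 6.6: (-15.2,2.351) -> (-8.796,0.755) [heading=166, move]
    RT 108: heading 166 -> 58
    -- iteration 2/2 --
    BK 6.6: (-8.796,0.755) -> (-12.293,-4.842) [heading=58, move]
    RT 108: heading 58 -> 310
  ]
]
FD 14.9: (-12.293,-4.842) -> (-2.716,-16.256) [heading=310, move]
BK 6.2: (-2.716,-16.256) -> (-6.701,-11.507) [heading=310, move]
LT 131: heading 310 -> 81
FD 13.4: (-6.701,-11.507) -> (-4.605,1.728) [heading=81, move]
Final: pos=(-4.605,1.728), heading=81, 0 segment(s) drawn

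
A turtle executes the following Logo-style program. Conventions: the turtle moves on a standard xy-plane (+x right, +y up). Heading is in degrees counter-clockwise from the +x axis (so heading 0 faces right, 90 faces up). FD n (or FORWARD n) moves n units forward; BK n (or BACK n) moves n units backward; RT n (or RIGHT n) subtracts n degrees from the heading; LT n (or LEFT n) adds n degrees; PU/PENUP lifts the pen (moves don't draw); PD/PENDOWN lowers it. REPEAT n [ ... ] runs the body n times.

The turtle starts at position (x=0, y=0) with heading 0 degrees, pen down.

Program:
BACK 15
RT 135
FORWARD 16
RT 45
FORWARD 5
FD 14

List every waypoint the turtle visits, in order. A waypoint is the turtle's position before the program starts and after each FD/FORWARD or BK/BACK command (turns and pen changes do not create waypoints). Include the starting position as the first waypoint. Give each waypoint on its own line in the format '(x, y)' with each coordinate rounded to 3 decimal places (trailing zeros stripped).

Executing turtle program step by step:
Start: pos=(0,0), heading=0, pen down
BK 15: (0,0) -> (-15,0) [heading=0, draw]
RT 135: heading 0 -> 225
FD 16: (-15,0) -> (-26.314,-11.314) [heading=225, draw]
RT 45: heading 225 -> 180
FD 5: (-26.314,-11.314) -> (-31.314,-11.314) [heading=180, draw]
FD 14: (-31.314,-11.314) -> (-45.314,-11.314) [heading=180, draw]
Final: pos=(-45.314,-11.314), heading=180, 4 segment(s) drawn
Waypoints (5 total):
(0, 0)
(-15, 0)
(-26.314, -11.314)
(-31.314, -11.314)
(-45.314, -11.314)

Answer: (0, 0)
(-15, 0)
(-26.314, -11.314)
(-31.314, -11.314)
(-45.314, -11.314)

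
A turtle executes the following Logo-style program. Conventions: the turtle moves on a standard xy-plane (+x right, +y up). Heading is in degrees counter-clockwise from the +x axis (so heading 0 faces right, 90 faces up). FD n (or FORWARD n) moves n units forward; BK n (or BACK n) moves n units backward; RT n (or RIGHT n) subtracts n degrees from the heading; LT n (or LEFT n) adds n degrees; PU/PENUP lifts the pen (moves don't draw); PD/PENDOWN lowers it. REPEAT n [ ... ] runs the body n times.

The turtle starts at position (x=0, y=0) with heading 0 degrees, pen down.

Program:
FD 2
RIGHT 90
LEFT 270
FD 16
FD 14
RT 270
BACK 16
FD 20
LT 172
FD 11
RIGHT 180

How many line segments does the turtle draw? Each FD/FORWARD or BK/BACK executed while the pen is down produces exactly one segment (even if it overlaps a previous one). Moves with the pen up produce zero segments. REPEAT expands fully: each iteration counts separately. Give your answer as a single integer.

Answer: 6

Derivation:
Executing turtle program step by step:
Start: pos=(0,0), heading=0, pen down
FD 2: (0,0) -> (2,0) [heading=0, draw]
RT 90: heading 0 -> 270
LT 270: heading 270 -> 180
FD 16: (2,0) -> (-14,0) [heading=180, draw]
FD 14: (-14,0) -> (-28,0) [heading=180, draw]
RT 270: heading 180 -> 270
BK 16: (-28,0) -> (-28,16) [heading=270, draw]
FD 20: (-28,16) -> (-28,-4) [heading=270, draw]
LT 172: heading 270 -> 82
FD 11: (-28,-4) -> (-26.469,6.893) [heading=82, draw]
RT 180: heading 82 -> 262
Final: pos=(-26.469,6.893), heading=262, 6 segment(s) drawn
Segments drawn: 6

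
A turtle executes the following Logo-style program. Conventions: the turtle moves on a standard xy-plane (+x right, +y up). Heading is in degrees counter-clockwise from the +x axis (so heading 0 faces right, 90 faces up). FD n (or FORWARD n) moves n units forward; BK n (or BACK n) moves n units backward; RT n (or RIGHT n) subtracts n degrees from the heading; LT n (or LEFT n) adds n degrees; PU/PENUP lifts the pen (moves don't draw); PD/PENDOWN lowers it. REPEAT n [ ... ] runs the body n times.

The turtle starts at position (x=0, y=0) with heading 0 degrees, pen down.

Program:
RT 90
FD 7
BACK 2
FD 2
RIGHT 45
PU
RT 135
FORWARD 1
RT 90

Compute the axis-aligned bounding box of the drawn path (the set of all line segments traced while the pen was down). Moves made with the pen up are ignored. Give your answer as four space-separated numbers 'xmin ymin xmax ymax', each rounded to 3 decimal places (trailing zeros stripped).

Executing turtle program step by step:
Start: pos=(0,0), heading=0, pen down
RT 90: heading 0 -> 270
FD 7: (0,0) -> (0,-7) [heading=270, draw]
BK 2: (0,-7) -> (0,-5) [heading=270, draw]
FD 2: (0,-5) -> (0,-7) [heading=270, draw]
RT 45: heading 270 -> 225
PU: pen up
RT 135: heading 225 -> 90
FD 1: (0,-7) -> (0,-6) [heading=90, move]
RT 90: heading 90 -> 0
Final: pos=(0,-6), heading=0, 3 segment(s) drawn

Segment endpoints: x in {0, 0, 0}, y in {-7, -5, 0}
xmin=0, ymin=-7, xmax=0, ymax=0

Answer: 0 -7 0 0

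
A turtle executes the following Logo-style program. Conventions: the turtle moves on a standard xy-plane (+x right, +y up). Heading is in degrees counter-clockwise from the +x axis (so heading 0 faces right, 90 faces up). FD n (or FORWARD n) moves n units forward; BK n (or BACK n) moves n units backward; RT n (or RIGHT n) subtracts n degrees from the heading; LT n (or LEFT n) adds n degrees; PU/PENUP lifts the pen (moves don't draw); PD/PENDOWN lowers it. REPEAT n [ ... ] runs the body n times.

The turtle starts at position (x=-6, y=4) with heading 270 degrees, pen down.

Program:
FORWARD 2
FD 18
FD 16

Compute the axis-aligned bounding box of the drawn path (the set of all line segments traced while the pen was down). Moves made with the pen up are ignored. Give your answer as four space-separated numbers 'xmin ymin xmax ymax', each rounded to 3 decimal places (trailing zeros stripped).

Executing turtle program step by step:
Start: pos=(-6,4), heading=270, pen down
FD 2: (-6,4) -> (-6,2) [heading=270, draw]
FD 18: (-6,2) -> (-6,-16) [heading=270, draw]
FD 16: (-6,-16) -> (-6,-32) [heading=270, draw]
Final: pos=(-6,-32), heading=270, 3 segment(s) drawn

Segment endpoints: x in {-6, -6, -6}, y in {-32, -16, 2, 4}
xmin=-6, ymin=-32, xmax=-6, ymax=4

Answer: -6 -32 -6 4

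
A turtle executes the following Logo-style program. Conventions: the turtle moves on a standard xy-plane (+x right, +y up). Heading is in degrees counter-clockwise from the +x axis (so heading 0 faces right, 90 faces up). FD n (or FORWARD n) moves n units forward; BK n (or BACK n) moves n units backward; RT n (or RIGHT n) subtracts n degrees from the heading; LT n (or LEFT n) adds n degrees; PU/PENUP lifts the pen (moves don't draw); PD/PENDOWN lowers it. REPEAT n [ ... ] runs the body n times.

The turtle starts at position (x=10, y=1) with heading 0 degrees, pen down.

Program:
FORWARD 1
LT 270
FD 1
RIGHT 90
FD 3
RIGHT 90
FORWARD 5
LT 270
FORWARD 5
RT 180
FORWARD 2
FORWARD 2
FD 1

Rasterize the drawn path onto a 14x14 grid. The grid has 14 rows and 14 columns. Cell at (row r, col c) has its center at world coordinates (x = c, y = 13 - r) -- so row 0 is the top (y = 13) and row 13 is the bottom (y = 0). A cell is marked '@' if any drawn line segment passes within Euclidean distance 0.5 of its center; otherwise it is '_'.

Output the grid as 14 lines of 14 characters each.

Segment 0: (10,1) -> (11,1)
Segment 1: (11,1) -> (11,0)
Segment 2: (11,0) -> (8,0)
Segment 3: (8,0) -> (8,5)
Segment 4: (8,5) -> (13,5)
Segment 5: (13,5) -> (11,5)
Segment 6: (11,5) -> (9,5)
Segment 7: (9,5) -> (8,5)

Answer: ______________
______________
______________
______________
______________
______________
______________
______________
________@@@@@@
________@_____
________@_____
________@_____
________@_@@__
________@@@@__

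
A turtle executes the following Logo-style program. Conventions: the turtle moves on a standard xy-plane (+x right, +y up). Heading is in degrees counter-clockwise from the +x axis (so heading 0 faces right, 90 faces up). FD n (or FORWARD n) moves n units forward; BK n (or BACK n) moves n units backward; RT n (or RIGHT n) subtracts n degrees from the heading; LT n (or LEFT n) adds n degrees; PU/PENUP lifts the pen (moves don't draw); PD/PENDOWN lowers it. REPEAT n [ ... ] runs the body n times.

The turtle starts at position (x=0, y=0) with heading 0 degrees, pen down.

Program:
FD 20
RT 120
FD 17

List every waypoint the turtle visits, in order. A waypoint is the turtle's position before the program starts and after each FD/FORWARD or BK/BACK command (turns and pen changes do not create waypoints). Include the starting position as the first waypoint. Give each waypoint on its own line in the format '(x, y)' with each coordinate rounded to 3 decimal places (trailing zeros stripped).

Answer: (0, 0)
(20, 0)
(11.5, -14.722)

Derivation:
Executing turtle program step by step:
Start: pos=(0,0), heading=0, pen down
FD 20: (0,0) -> (20,0) [heading=0, draw]
RT 120: heading 0 -> 240
FD 17: (20,0) -> (11.5,-14.722) [heading=240, draw]
Final: pos=(11.5,-14.722), heading=240, 2 segment(s) drawn
Waypoints (3 total):
(0, 0)
(20, 0)
(11.5, -14.722)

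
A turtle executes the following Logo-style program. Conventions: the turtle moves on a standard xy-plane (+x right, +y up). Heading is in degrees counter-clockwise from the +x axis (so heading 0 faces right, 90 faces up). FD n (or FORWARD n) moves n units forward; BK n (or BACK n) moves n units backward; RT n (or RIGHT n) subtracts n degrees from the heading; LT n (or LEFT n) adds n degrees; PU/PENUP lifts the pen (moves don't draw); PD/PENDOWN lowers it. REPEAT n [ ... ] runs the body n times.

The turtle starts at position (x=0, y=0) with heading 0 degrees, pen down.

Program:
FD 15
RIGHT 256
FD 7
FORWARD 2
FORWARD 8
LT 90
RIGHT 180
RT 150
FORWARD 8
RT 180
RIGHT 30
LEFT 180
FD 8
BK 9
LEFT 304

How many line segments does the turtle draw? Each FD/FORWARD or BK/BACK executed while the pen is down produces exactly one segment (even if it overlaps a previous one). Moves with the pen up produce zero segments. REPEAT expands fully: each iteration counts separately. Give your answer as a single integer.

Answer: 7

Derivation:
Executing turtle program step by step:
Start: pos=(0,0), heading=0, pen down
FD 15: (0,0) -> (15,0) [heading=0, draw]
RT 256: heading 0 -> 104
FD 7: (15,0) -> (13.307,6.792) [heading=104, draw]
FD 2: (13.307,6.792) -> (12.823,8.733) [heading=104, draw]
FD 8: (12.823,8.733) -> (10.887,16.495) [heading=104, draw]
LT 90: heading 104 -> 194
RT 180: heading 194 -> 14
RT 150: heading 14 -> 224
FD 8: (10.887,16.495) -> (5.133,10.938) [heading=224, draw]
RT 180: heading 224 -> 44
RT 30: heading 44 -> 14
LT 180: heading 14 -> 194
FD 8: (5.133,10.938) -> (-2.63,9.002) [heading=194, draw]
BK 9: (-2.63,9.002) -> (6.103,11.18) [heading=194, draw]
LT 304: heading 194 -> 138
Final: pos=(6.103,11.18), heading=138, 7 segment(s) drawn
Segments drawn: 7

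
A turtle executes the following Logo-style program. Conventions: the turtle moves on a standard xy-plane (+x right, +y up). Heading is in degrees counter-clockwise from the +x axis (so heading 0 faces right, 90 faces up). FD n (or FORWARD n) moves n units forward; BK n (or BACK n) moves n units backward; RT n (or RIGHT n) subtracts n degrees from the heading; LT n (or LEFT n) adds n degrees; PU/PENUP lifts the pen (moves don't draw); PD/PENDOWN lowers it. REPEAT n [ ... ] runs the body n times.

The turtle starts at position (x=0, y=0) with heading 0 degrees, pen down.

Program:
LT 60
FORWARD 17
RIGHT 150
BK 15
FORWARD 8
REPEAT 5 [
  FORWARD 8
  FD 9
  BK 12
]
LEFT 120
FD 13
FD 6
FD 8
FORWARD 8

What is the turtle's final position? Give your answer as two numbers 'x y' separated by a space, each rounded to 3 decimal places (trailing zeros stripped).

Executing turtle program step by step:
Start: pos=(0,0), heading=0, pen down
LT 60: heading 0 -> 60
FD 17: (0,0) -> (8.5,14.722) [heading=60, draw]
RT 150: heading 60 -> 270
BK 15: (8.5,14.722) -> (8.5,29.722) [heading=270, draw]
FD 8: (8.5,29.722) -> (8.5,21.722) [heading=270, draw]
REPEAT 5 [
  -- iteration 1/5 --
  FD 8: (8.5,21.722) -> (8.5,13.722) [heading=270, draw]
  FD 9: (8.5,13.722) -> (8.5,4.722) [heading=270, draw]
  BK 12: (8.5,4.722) -> (8.5,16.722) [heading=270, draw]
  -- iteration 2/5 --
  FD 8: (8.5,16.722) -> (8.5,8.722) [heading=270, draw]
  FD 9: (8.5,8.722) -> (8.5,-0.278) [heading=270, draw]
  BK 12: (8.5,-0.278) -> (8.5,11.722) [heading=270, draw]
  -- iteration 3/5 --
  FD 8: (8.5,11.722) -> (8.5,3.722) [heading=270, draw]
  FD 9: (8.5,3.722) -> (8.5,-5.278) [heading=270, draw]
  BK 12: (8.5,-5.278) -> (8.5,6.722) [heading=270, draw]
  -- iteration 4/5 --
  FD 8: (8.5,6.722) -> (8.5,-1.278) [heading=270, draw]
  FD 9: (8.5,-1.278) -> (8.5,-10.278) [heading=270, draw]
  BK 12: (8.5,-10.278) -> (8.5,1.722) [heading=270, draw]
  -- iteration 5/5 --
  FD 8: (8.5,1.722) -> (8.5,-6.278) [heading=270, draw]
  FD 9: (8.5,-6.278) -> (8.5,-15.278) [heading=270, draw]
  BK 12: (8.5,-15.278) -> (8.5,-3.278) [heading=270, draw]
]
LT 120: heading 270 -> 30
FD 13: (8.5,-3.278) -> (19.758,3.222) [heading=30, draw]
FD 6: (19.758,3.222) -> (24.954,6.222) [heading=30, draw]
FD 8: (24.954,6.222) -> (31.883,10.222) [heading=30, draw]
FD 8: (31.883,10.222) -> (38.811,14.222) [heading=30, draw]
Final: pos=(38.811,14.222), heading=30, 22 segment(s) drawn

Answer: 38.811 14.222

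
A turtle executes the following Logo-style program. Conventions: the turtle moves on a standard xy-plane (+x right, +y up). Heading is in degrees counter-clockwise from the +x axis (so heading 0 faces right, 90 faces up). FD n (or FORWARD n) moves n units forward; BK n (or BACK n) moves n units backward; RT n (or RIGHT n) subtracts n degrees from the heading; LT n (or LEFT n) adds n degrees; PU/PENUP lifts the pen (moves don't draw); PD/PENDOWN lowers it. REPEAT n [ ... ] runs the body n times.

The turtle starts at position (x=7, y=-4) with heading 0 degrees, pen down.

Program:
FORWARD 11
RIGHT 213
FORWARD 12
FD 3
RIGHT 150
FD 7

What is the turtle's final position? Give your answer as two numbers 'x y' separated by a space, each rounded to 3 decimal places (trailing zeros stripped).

Executing turtle program step by step:
Start: pos=(7,-4), heading=0, pen down
FD 11: (7,-4) -> (18,-4) [heading=0, draw]
RT 213: heading 0 -> 147
FD 12: (18,-4) -> (7.936,2.536) [heading=147, draw]
FD 3: (7.936,2.536) -> (5.42,4.17) [heading=147, draw]
RT 150: heading 147 -> 357
FD 7: (5.42,4.17) -> (12.41,3.803) [heading=357, draw]
Final: pos=(12.41,3.803), heading=357, 4 segment(s) drawn

Answer: 12.41 3.803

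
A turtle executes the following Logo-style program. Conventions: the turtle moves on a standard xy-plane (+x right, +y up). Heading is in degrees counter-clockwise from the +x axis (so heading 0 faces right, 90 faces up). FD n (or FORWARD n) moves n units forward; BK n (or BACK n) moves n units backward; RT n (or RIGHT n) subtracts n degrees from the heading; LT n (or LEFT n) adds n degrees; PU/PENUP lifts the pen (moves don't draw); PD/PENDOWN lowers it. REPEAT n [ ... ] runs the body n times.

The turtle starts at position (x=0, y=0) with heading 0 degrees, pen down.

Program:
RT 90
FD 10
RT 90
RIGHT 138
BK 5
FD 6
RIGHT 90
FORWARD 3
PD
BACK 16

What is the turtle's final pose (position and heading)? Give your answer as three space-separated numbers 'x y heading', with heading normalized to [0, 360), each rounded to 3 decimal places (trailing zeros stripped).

Answer: -7.956 0.33 312

Derivation:
Executing turtle program step by step:
Start: pos=(0,0), heading=0, pen down
RT 90: heading 0 -> 270
FD 10: (0,0) -> (0,-10) [heading=270, draw]
RT 90: heading 270 -> 180
RT 138: heading 180 -> 42
BK 5: (0,-10) -> (-3.716,-13.346) [heading=42, draw]
FD 6: (-3.716,-13.346) -> (0.743,-9.331) [heading=42, draw]
RT 90: heading 42 -> 312
FD 3: (0.743,-9.331) -> (2.751,-11.56) [heading=312, draw]
PD: pen down
BK 16: (2.751,-11.56) -> (-7.956,0.33) [heading=312, draw]
Final: pos=(-7.956,0.33), heading=312, 5 segment(s) drawn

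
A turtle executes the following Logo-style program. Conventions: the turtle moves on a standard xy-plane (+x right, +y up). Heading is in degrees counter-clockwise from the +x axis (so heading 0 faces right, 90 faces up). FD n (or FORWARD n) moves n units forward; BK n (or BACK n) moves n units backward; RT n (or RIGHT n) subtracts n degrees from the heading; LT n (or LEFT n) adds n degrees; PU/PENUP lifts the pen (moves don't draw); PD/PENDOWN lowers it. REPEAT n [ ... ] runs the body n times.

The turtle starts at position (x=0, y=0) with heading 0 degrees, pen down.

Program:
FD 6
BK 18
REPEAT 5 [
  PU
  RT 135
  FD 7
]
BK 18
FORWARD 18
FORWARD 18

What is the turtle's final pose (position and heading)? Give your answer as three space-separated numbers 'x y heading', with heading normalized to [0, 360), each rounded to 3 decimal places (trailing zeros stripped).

Executing turtle program step by step:
Start: pos=(0,0), heading=0, pen down
FD 6: (0,0) -> (6,0) [heading=0, draw]
BK 18: (6,0) -> (-12,0) [heading=0, draw]
REPEAT 5 [
  -- iteration 1/5 --
  PU: pen up
  RT 135: heading 0 -> 225
  FD 7: (-12,0) -> (-16.95,-4.95) [heading=225, move]
  -- iteration 2/5 --
  PU: pen up
  RT 135: heading 225 -> 90
  FD 7: (-16.95,-4.95) -> (-16.95,2.05) [heading=90, move]
  -- iteration 3/5 --
  PU: pen up
  RT 135: heading 90 -> 315
  FD 7: (-16.95,2.05) -> (-12,-2.899) [heading=315, move]
  -- iteration 4/5 --
  PU: pen up
  RT 135: heading 315 -> 180
  FD 7: (-12,-2.899) -> (-19,-2.899) [heading=180, move]
  -- iteration 5/5 --
  PU: pen up
  RT 135: heading 180 -> 45
  FD 7: (-19,-2.899) -> (-14.05,2.05) [heading=45, move]
]
BK 18: (-14.05,2.05) -> (-26.778,-10.678) [heading=45, move]
FD 18: (-26.778,-10.678) -> (-14.05,2.05) [heading=45, move]
FD 18: (-14.05,2.05) -> (-1.322,14.778) [heading=45, move]
Final: pos=(-1.322,14.778), heading=45, 2 segment(s) drawn

Answer: -1.322 14.778 45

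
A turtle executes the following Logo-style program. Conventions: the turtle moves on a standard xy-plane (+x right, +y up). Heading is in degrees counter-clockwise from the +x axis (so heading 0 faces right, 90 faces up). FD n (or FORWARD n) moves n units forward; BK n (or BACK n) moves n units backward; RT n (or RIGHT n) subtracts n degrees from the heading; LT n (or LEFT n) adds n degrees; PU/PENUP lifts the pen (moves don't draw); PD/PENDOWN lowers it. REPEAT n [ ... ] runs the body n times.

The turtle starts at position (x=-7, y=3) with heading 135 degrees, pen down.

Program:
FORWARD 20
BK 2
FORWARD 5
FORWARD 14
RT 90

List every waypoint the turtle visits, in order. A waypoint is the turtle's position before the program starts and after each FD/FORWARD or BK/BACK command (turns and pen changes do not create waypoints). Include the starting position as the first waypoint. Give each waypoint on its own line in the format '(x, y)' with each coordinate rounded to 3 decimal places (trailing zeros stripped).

Executing turtle program step by step:
Start: pos=(-7,3), heading=135, pen down
FD 20: (-7,3) -> (-21.142,17.142) [heading=135, draw]
BK 2: (-21.142,17.142) -> (-19.728,15.728) [heading=135, draw]
FD 5: (-19.728,15.728) -> (-23.263,19.263) [heading=135, draw]
FD 14: (-23.263,19.263) -> (-33.163,29.163) [heading=135, draw]
RT 90: heading 135 -> 45
Final: pos=(-33.163,29.163), heading=45, 4 segment(s) drawn
Waypoints (5 total):
(-7, 3)
(-21.142, 17.142)
(-19.728, 15.728)
(-23.263, 19.263)
(-33.163, 29.163)

Answer: (-7, 3)
(-21.142, 17.142)
(-19.728, 15.728)
(-23.263, 19.263)
(-33.163, 29.163)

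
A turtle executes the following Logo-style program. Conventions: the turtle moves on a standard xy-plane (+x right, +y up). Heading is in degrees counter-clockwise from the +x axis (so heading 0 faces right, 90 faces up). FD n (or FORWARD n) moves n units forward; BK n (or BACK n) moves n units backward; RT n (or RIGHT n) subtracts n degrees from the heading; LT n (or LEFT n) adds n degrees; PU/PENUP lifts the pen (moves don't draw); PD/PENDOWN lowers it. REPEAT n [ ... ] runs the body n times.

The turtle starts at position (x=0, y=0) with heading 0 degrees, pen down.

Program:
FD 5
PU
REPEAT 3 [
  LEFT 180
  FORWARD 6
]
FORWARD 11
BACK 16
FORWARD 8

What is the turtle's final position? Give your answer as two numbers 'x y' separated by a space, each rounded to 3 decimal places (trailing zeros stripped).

Answer: -4 0

Derivation:
Executing turtle program step by step:
Start: pos=(0,0), heading=0, pen down
FD 5: (0,0) -> (5,0) [heading=0, draw]
PU: pen up
REPEAT 3 [
  -- iteration 1/3 --
  LT 180: heading 0 -> 180
  FD 6: (5,0) -> (-1,0) [heading=180, move]
  -- iteration 2/3 --
  LT 180: heading 180 -> 0
  FD 6: (-1,0) -> (5,0) [heading=0, move]
  -- iteration 3/3 --
  LT 180: heading 0 -> 180
  FD 6: (5,0) -> (-1,0) [heading=180, move]
]
FD 11: (-1,0) -> (-12,0) [heading=180, move]
BK 16: (-12,0) -> (4,0) [heading=180, move]
FD 8: (4,0) -> (-4,0) [heading=180, move]
Final: pos=(-4,0), heading=180, 1 segment(s) drawn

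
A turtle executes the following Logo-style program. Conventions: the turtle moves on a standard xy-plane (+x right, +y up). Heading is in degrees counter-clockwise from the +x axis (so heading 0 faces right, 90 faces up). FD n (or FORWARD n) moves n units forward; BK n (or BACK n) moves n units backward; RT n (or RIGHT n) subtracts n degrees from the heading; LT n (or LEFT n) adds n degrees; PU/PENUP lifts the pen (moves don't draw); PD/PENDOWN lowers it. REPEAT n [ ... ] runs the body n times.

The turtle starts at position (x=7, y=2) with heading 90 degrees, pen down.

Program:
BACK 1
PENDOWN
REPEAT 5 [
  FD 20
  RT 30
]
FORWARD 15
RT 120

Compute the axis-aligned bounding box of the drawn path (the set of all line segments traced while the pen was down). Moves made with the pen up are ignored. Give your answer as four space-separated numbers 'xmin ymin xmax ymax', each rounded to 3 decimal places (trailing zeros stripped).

Executing turtle program step by step:
Start: pos=(7,2), heading=90, pen down
BK 1: (7,2) -> (7,1) [heading=90, draw]
PD: pen down
REPEAT 5 [
  -- iteration 1/5 --
  FD 20: (7,1) -> (7,21) [heading=90, draw]
  RT 30: heading 90 -> 60
  -- iteration 2/5 --
  FD 20: (7,21) -> (17,38.321) [heading=60, draw]
  RT 30: heading 60 -> 30
  -- iteration 3/5 --
  FD 20: (17,38.321) -> (34.321,48.321) [heading=30, draw]
  RT 30: heading 30 -> 0
  -- iteration 4/5 --
  FD 20: (34.321,48.321) -> (54.321,48.321) [heading=0, draw]
  RT 30: heading 0 -> 330
  -- iteration 5/5 --
  FD 20: (54.321,48.321) -> (71.641,38.321) [heading=330, draw]
  RT 30: heading 330 -> 300
]
FD 15: (71.641,38.321) -> (79.141,25.33) [heading=300, draw]
RT 120: heading 300 -> 180
Final: pos=(79.141,25.33), heading=180, 7 segment(s) drawn

Segment endpoints: x in {7, 7, 17, 34.321, 54.321, 71.641, 79.141}, y in {1, 2, 21, 25.33, 38.321, 48.321}
xmin=7, ymin=1, xmax=79.141, ymax=48.321

Answer: 7 1 79.141 48.321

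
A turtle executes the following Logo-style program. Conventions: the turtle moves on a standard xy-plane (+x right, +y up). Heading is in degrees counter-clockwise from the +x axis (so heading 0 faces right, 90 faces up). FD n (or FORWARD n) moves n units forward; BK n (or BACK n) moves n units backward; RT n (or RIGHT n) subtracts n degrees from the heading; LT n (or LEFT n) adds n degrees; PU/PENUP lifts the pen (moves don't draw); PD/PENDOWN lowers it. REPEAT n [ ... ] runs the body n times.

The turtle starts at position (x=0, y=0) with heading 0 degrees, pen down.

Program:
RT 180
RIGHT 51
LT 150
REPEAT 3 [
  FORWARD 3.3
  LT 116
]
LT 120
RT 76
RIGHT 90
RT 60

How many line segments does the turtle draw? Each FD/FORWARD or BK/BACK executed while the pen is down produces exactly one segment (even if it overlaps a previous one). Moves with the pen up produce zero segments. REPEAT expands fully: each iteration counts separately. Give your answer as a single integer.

Answer: 3

Derivation:
Executing turtle program step by step:
Start: pos=(0,0), heading=0, pen down
RT 180: heading 0 -> 180
RT 51: heading 180 -> 129
LT 150: heading 129 -> 279
REPEAT 3 [
  -- iteration 1/3 --
  FD 3.3: (0,0) -> (0.516,-3.259) [heading=279, draw]
  LT 116: heading 279 -> 35
  -- iteration 2/3 --
  FD 3.3: (0.516,-3.259) -> (3.219,-1.367) [heading=35, draw]
  LT 116: heading 35 -> 151
  -- iteration 3/3 --
  FD 3.3: (3.219,-1.367) -> (0.333,0.233) [heading=151, draw]
  LT 116: heading 151 -> 267
]
LT 120: heading 267 -> 27
RT 76: heading 27 -> 311
RT 90: heading 311 -> 221
RT 60: heading 221 -> 161
Final: pos=(0.333,0.233), heading=161, 3 segment(s) drawn
Segments drawn: 3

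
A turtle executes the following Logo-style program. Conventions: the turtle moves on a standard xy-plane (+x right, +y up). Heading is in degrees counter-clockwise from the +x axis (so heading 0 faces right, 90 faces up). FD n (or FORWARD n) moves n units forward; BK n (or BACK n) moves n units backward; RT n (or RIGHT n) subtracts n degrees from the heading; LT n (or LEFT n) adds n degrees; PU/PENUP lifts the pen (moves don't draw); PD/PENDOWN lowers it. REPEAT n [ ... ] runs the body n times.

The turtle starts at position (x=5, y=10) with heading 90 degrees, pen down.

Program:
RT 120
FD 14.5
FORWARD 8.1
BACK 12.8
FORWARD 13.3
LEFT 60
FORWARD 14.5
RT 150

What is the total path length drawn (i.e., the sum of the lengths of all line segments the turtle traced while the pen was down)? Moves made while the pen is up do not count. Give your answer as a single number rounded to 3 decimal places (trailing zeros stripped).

Executing turtle program step by step:
Start: pos=(5,10), heading=90, pen down
RT 120: heading 90 -> 330
FD 14.5: (5,10) -> (17.557,2.75) [heading=330, draw]
FD 8.1: (17.557,2.75) -> (24.572,-1.3) [heading=330, draw]
BK 12.8: (24.572,-1.3) -> (13.487,5.1) [heading=330, draw]
FD 13.3: (13.487,5.1) -> (25.005,-1.55) [heading=330, draw]
LT 60: heading 330 -> 30
FD 14.5: (25.005,-1.55) -> (37.563,5.7) [heading=30, draw]
RT 150: heading 30 -> 240
Final: pos=(37.563,5.7), heading=240, 5 segment(s) drawn

Segment lengths:
  seg 1: (5,10) -> (17.557,2.75), length = 14.5
  seg 2: (17.557,2.75) -> (24.572,-1.3), length = 8.1
  seg 3: (24.572,-1.3) -> (13.487,5.1), length = 12.8
  seg 4: (13.487,5.1) -> (25.005,-1.55), length = 13.3
  seg 5: (25.005,-1.55) -> (37.563,5.7), length = 14.5
Total = 63.2

Answer: 63.2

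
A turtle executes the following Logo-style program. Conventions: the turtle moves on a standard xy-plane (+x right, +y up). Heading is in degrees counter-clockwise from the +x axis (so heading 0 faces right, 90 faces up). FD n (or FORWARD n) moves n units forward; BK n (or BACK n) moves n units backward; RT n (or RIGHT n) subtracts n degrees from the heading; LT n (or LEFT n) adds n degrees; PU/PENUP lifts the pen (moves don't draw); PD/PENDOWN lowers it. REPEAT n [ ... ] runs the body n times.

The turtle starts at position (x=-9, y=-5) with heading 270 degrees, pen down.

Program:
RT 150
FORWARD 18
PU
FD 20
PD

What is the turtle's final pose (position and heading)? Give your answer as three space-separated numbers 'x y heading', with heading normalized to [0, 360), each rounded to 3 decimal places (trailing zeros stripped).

Answer: -28 27.909 120

Derivation:
Executing turtle program step by step:
Start: pos=(-9,-5), heading=270, pen down
RT 150: heading 270 -> 120
FD 18: (-9,-5) -> (-18,10.588) [heading=120, draw]
PU: pen up
FD 20: (-18,10.588) -> (-28,27.909) [heading=120, move]
PD: pen down
Final: pos=(-28,27.909), heading=120, 1 segment(s) drawn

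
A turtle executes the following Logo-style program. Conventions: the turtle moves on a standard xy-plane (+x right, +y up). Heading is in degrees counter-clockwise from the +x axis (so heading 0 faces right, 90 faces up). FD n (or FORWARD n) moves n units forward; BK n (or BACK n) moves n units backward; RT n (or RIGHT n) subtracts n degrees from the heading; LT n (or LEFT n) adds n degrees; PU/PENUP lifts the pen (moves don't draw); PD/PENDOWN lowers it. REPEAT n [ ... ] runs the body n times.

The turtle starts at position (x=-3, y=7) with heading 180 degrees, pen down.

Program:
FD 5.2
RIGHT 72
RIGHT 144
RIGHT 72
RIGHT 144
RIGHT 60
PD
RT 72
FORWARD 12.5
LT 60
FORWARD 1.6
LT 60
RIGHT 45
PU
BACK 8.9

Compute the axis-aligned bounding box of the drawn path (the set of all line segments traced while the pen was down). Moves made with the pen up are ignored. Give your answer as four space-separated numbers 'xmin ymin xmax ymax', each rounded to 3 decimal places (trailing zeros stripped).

Executing turtle program step by step:
Start: pos=(-3,7), heading=180, pen down
FD 5.2: (-3,7) -> (-8.2,7) [heading=180, draw]
RT 72: heading 180 -> 108
RT 144: heading 108 -> 324
RT 72: heading 324 -> 252
RT 144: heading 252 -> 108
RT 60: heading 108 -> 48
PD: pen down
RT 72: heading 48 -> 336
FD 12.5: (-8.2,7) -> (3.219,1.916) [heading=336, draw]
LT 60: heading 336 -> 36
FD 1.6: (3.219,1.916) -> (4.514,2.856) [heading=36, draw]
LT 60: heading 36 -> 96
RT 45: heading 96 -> 51
PU: pen up
BK 8.9: (4.514,2.856) -> (-1.087,-4.06) [heading=51, move]
Final: pos=(-1.087,-4.06), heading=51, 3 segment(s) drawn

Segment endpoints: x in {-8.2, -3, 3.219, 4.514}, y in {1.916, 2.856, 7, 7}
xmin=-8.2, ymin=1.916, xmax=4.514, ymax=7

Answer: -8.2 1.916 4.514 7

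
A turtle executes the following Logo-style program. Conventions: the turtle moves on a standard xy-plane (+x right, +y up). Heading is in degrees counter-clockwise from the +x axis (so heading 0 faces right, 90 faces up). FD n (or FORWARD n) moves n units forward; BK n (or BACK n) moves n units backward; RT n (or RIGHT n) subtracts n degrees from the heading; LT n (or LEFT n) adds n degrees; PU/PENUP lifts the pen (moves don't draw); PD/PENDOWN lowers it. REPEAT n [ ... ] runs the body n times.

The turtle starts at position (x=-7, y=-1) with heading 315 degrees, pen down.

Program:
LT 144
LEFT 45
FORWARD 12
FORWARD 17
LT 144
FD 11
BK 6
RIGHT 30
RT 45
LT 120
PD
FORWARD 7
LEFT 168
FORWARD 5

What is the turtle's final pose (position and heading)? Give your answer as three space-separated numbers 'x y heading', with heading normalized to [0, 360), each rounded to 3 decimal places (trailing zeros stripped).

Executing turtle program step by step:
Start: pos=(-7,-1), heading=315, pen down
LT 144: heading 315 -> 99
LT 45: heading 99 -> 144
FD 12: (-7,-1) -> (-16.708,6.053) [heading=144, draw]
FD 17: (-16.708,6.053) -> (-30.461,16.046) [heading=144, draw]
LT 144: heading 144 -> 288
FD 11: (-30.461,16.046) -> (-27.062,5.584) [heading=288, draw]
BK 6: (-27.062,5.584) -> (-28.916,11.29) [heading=288, draw]
RT 30: heading 288 -> 258
RT 45: heading 258 -> 213
LT 120: heading 213 -> 333
PD: pen down
FD 7: (-28.916,11.29) -> (-22.679,8.113) [heading=333, draw]
LT 168: heading 333 -> 141
FD 5: (-22.679,8.113) -> (-26.565,11.259) [heading=141, draw]
Final: pos=(-26.565,11.259), heading=141, 6 segment(s) drawn

Answer: -26.565 11.259 141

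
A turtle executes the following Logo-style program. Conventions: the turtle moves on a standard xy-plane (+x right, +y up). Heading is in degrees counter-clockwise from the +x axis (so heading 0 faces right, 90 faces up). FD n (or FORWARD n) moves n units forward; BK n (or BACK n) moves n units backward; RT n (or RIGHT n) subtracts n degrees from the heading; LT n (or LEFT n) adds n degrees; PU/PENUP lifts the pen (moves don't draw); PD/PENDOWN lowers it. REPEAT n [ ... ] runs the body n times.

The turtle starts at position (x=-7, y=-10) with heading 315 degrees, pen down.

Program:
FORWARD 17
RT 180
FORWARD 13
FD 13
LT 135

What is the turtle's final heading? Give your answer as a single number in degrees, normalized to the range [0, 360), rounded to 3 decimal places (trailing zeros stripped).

Answer: 270

Derivation:
Executing turtle program step by step:
Start: pos=(-7,-10), heading=315, pen down
FD 17: (-7,-10) -> (5.021,-22.021) [heading=315, draw]
RT 180: heading 315 -> 135
FD 13: (5.021,-22.021) -> (-4.172,-12.828) [heading=135, draw]
FD 13: (-4.172,-12.828) -> (-13.364,-3.636) [heading=135, draw]
LT 135: heading 135 -> 270
Final: pos=(-13.364,-3.636), heading=270, 3 segment(s) drawn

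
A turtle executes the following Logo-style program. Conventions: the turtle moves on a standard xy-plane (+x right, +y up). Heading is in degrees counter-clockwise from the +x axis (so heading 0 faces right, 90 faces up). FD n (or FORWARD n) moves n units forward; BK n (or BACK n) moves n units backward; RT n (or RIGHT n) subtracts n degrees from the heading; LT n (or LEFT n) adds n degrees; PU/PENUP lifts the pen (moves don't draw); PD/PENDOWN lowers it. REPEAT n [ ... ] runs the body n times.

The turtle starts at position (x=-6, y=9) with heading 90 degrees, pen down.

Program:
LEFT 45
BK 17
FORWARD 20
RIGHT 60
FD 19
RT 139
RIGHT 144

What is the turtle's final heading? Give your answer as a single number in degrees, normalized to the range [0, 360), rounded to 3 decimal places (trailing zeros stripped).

Executing turtle program step by step:
Start: pos=(-6,9), heading=90, pen down
LT 45: heading 90 -> 135
BK 17: (-6,9) -> (6.021,-3.021) [heading=135, draw]
FD 20: (6.021,-3.021) -> (-8.121,11.121) [heading=135, draw]
RT 60: heading 135 -> 75
FD 19: (-8.121,11.121) -> (-3.204,29.474) [heading=75, draw]
RT 139: heading 75 -> 296
RT 144: heading 296 -> 152
Final: pos=(-3.204,29.474), heading=152, 3 segment(s) drawn

Answer: 152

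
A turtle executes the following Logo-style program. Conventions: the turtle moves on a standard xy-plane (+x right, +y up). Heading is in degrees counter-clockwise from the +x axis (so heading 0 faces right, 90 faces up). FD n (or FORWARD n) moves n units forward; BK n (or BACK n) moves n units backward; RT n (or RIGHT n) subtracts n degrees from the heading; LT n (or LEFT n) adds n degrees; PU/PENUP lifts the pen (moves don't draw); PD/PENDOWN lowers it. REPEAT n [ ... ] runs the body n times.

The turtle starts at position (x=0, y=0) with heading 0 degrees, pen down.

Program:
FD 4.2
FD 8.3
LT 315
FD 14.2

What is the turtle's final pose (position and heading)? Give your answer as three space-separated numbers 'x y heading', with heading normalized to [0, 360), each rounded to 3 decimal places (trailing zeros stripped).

Answer: 22.541 -10.041 315

Derivation:
Executing turtle program step by step:
Start: pos=(0,0), heading=0, pen down
FD 4.2: (0,0) -> (4.2,0) [heading=0, draw]
FD 8.3: (4.2,0) -> (12.5,0) [heading=0, draw]
LT 315: heading 0 -> 315
FD 14.2: (12.5,0) -> (22.541,-10.041) [heading=315, draw]
Final: pos=(22.541,-10.041), heading=315, 3 segment(s) drawn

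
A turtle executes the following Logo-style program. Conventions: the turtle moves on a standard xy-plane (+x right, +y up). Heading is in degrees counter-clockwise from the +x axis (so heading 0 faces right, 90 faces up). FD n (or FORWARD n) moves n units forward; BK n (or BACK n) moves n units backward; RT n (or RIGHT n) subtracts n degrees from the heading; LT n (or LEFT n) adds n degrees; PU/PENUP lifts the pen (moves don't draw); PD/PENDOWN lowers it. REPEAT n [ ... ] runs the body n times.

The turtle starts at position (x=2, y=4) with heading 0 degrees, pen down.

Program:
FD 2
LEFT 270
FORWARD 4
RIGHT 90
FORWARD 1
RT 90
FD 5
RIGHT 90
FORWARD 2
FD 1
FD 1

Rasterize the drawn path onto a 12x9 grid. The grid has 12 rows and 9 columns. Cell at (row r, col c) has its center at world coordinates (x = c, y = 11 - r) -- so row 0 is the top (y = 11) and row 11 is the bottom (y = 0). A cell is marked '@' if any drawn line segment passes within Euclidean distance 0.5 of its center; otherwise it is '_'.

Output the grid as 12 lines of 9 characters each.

Answer: _________
_________
_________
_________
_________
_________
___@@@@@_
__@@@____
___@@____
___@@____
___@@____
___@@____

Derivation:
Segment 0: (2,4) -> (4,4)
Segment 1: (4,4) -> (4,0)
Segment 2: (4,0) -> (3,0)
Segment 3: (3,0) -> (3,5)
Segment 4: (3,5) -> (5,5)
Segment 5: (5,5) -> (6,5)
Segment 6: (6,5) -> (7,5)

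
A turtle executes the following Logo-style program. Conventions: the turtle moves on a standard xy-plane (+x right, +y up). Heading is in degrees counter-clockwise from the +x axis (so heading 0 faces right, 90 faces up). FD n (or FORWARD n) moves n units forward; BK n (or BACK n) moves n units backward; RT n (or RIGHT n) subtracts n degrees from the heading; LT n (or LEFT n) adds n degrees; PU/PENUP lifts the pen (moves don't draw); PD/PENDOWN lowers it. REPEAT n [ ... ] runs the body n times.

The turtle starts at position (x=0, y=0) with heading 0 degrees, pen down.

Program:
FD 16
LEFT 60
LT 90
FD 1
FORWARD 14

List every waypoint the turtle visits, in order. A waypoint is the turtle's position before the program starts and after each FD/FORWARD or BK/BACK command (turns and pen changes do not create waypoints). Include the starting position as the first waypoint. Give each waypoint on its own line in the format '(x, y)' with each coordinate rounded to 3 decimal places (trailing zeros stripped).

Executing turtle program step by step:
Start: pos=(0,0), heading=0, pen down
FD 16: (0,0) -> (16,0) [heading=0, draw]
LT 60: heading 0 -> 60
LT 90: heading 60 -> 150
FD 1: (16,0) -> (15.134,0.5) [heading=150, draw]
FD 14: (15.134,0.5) -> (3.01,7.5) [heading=150, draw]
Final: pos=(3.01,7.5), heading=150, 3 segment(s) drawn
Waypoints (4 total):
(0, 0)
(16, 0)
(15.134, 0.5)
(3.01, 7.5)

Answer: (0, 0)
(16, 0)
(15.134, 0.5)
(3.01, 7.5)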